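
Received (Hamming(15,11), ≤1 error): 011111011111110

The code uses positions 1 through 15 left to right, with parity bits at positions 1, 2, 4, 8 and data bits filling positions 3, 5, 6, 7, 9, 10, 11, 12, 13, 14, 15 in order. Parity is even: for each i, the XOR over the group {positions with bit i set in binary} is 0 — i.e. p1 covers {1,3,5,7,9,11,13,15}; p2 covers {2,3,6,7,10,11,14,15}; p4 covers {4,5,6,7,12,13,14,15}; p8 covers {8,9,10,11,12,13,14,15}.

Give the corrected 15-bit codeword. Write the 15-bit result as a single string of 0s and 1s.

011111010111110

s1 (pos 1,3,5,7,9,11,13,15): 0⊕1⊕1⊕0⊕1⊕1⊕1⊕0 = 1
s2 (pos 2,3,6,7,10,11,14,15): 1⊕1⊕1⊕0⊕1⊕1⊕1⊕0 = 0
s4 (pos 4,5,6,7,12,13,14,15): 1⊕1⊕1⊕0⊕1⊕1⊕1⊕0 = 0
s8 (pos 8,9,10,11,12,13,14,15): 1⊕1⊕1⊕1⊕1⊕1⊕1⊕0 = 1
Syndrome s8…s1 = 1001 → error at position 9.
Flip position 9: 011111011111110 → 011111010111110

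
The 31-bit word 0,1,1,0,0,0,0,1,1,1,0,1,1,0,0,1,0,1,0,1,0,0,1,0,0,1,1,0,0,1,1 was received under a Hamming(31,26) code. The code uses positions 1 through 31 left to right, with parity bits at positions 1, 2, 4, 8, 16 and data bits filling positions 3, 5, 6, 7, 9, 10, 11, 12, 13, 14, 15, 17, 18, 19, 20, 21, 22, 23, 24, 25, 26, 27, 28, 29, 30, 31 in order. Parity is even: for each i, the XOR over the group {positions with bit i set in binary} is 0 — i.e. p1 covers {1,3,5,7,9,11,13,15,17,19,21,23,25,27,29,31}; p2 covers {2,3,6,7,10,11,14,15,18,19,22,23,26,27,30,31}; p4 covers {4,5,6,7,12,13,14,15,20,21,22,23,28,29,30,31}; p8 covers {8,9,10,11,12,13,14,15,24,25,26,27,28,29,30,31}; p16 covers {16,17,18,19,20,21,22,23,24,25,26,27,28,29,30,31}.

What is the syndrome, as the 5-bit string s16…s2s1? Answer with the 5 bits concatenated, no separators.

s1 (pos 1,3,5,7,9,11,13,15,17,19,21,23,25,27,29,31): 0⊕1⊕0⊕0⊕1⊕0⊕1⊕0⊕0⊕0⊕0⊕1⊕0⊕1⊕0⊕1 = 0
s2 (pos 2,3,6,7,10,11,14,15,18,19,22,23,26,27,30,31): 1⊕1⊕0⊕0⊕1⊕0⊕0⊕0⊕1⊕0⊕0⊕1⊕1⊕1⊕1⊕1 = 1
s4 (pos 4,5,6,7,12,13,14,15,20,21,22,23,28,29,30,31): 0⊕0⊕0⊕0⊕1⊕1⊕0⊕0⊕1⊕0⊕0⊕1⊕0⊕0⊕1⊕1 = 0
s8 (pos 8,9,10,11,12,13,14,15,24,25,26,27,28,29,30,31): 1⊕1⊕1⊕0⊕1⊕1⊕0⊕0⊕0⊕0⊕1⊕1⊕0⊕0⊕1⊕1 = 1
s16 (pos 16,17,18,19,20,21,22,23,24,25,26,27,28,29,30,31): 1⊕0⊕1⊕0⊕1⊕0⊕0⊕1⊕0⊕0⊕1⊕1⊕0⊕0⊕1⊕1 = 0
Syndrome s16…s1 = 01010 → error at position 10.

01010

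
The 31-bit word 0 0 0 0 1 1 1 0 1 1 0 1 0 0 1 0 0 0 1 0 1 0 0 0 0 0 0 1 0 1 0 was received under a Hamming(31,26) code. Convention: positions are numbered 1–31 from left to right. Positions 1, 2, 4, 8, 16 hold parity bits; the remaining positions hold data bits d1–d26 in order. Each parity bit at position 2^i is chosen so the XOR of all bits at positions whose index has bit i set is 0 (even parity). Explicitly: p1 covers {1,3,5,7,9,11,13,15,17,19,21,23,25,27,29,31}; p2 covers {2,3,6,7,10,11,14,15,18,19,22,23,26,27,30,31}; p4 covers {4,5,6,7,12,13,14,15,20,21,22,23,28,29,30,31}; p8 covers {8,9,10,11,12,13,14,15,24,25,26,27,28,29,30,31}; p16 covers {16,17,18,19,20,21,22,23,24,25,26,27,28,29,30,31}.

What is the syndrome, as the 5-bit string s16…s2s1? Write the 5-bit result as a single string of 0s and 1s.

00000

s1 (pos 1,3,5,7,9,11,13,15,17,19,21,23,25,27,29,31): 0⊕0⊕1⊕1⊕1⊕0⊕0⊕1⊕0⊕1⊕1⊕0⊕0⊕0⊕0⊕0 = 0
s2 (pos 2,3,6,7,10,11,14,15,18,19,22,23,26,27,30,31): 0⊕0⊕1⊕1⊕1⊕0⊕0⊕1⊕0⊕1⊕0⊕0⊕0⊕0⊕1⊕0 = 0
s4 (pos 4,5,6,7,12,13,14,15,20,21,22,23,28,29,30,31): 0⊕1⊕1⊕1⊕1⊕0⊕0⊕1⊕0⊕1⊕0⊕0⊕1⊕0⊕1⊕0 = 0
s8 (pos 8,9,10,11,12,13,14,15,24,25,26,27,28,29,30,31): 0⊕1⊕1⊕0⊕1⊕0⊕0⊕1⊕0⊕0⊕0⊕0⊕1⊕0⊕1⊕0 = 0
s16 (pos 16,17,18,19,20,21,22,23,24,25,26,27,28,29,30,31): 0⊕0⊕0⊕1⊕0⊕1⊕0⊕0⊕0⊕0⊕0⊕0⊕1⊕0⊕1⊕0 = 0
Syndrome s16…s1 = 00000 → no error.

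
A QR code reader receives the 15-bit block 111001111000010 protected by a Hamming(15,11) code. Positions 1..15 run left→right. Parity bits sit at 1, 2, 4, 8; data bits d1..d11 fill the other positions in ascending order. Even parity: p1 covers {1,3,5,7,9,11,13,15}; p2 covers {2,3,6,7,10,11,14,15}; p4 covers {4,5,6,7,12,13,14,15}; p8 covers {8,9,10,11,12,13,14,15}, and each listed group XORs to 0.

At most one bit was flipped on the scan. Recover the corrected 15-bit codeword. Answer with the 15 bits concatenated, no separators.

s1 (pos 1,3,5,7,9,11,13,15): 1⊕1⊕0⊕1⊕1⊕0⊕0⊕0 = 0
s2 (pos 2,3,6,7,10,11,14,15): 1⊕1⊕1⊕1⊕0⊕0⊕1⊕0 = 1
s4 (pos 4,5,6,7,12,13,14,15): 0⊕0⊕1⊕1⊕0⊕0⊕1⊕0 = 1
s8 (pos 8,9,10,11,12,13,14,15): 1⊕1⊕0⊕0⊕0⊕0⊕1⊕0 = 1
Syndrome s8…s1 = 1110 → error at position 14.
Flip position 14: 111001111000010 → 111001111000000

111001111000000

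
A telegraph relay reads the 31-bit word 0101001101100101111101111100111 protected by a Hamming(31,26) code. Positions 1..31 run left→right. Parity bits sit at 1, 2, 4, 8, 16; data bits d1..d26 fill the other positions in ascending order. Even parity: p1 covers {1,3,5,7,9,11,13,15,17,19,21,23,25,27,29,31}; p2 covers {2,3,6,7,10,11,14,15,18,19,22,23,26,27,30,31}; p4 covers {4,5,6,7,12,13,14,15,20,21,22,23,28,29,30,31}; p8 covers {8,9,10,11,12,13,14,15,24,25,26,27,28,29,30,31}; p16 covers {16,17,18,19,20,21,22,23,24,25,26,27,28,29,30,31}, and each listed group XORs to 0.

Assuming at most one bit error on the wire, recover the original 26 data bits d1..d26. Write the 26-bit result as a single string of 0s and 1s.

00010110010111001111100111

s1 (pos 1,3,5,7,9,11,13,15,17,19,21,23,25,27,29,31): 0⊕0⊕0⊕1⊕0⊕1⊕0⊕0⊕1⊕1⊕0⊕1⊕1⊕0⊕1⊕1 = 0
s2 (pos 2,3,6,7,10,11,14,15,18,19,22,23,26,27,30,31): 1⊕0⊕0⊕1⊕1⊕1⊕1⊕0⊕1⊕1⊕1⊕1⊕1⊕0⊕1⊕1 = 0
s4 (pos 4,5,6,7,12,13,14,15,20,21,22,23,28,29,30,31): 1⊕0⊕0⊕1⊕0⊕0⊕1⊕0⊕1⊕0⊕1⊕1⊕0⊕1⊕1⊕1 = 1
s8 (pos 8,9,10,11,12,13,14,15,24,25,26,27,28,29,30,31): 1⊕0⊕1⊕1⊕0⊕0⊕1⊕0⊕1⊕1⊕1⊕0⊕0⊕1⊕1⊕1 = 0
s16 (pos 16,17,18,19,20,21,22,23,24,25,26,27,28,29,30,31): 1⊕1⊕1⊕1⊕1⊕0⊕1⊕1⊕1⊕1⊕1⊕0⊕0⊕1⊕1⊕1 = 1
Syndrome s16…s1 = 10100 → error at position 20.
Flip position 20: 0101001101100101111101111100111 → 0101001101100101111001111100111
Read data bits from positions 3,5,6,7,9,10,11,12,13,14,15,17,18,19,20,21,22,23,24,25,26,27,28,29,30,31: 00010110010111001111100111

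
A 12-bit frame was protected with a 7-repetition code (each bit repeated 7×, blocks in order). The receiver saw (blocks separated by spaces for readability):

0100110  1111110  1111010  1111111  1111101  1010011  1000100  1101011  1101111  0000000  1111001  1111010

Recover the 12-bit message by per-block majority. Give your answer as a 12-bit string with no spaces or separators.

Block 1 (0100110): 3 ones → 0
Block 2 (1111110): 6 ones → 1
Block 3 (1111010): 5 ones → 1
Block 4 (1111111): 7 ones → 1
Block 5 (1111101): 6 ones → 1
Block 6 (1010011): 4 ones → 1
Block 7 (1000100): 2 ones → 0
Block 8 (1101011): 5 ones → 1
Block 9 (1101111): 6 ones → 1
Block 10 (0000000): 0 ones → 0
Block 11 (1111001): 5 ones → 1
Block 12 (1111010): 5 ones → 1

011111011011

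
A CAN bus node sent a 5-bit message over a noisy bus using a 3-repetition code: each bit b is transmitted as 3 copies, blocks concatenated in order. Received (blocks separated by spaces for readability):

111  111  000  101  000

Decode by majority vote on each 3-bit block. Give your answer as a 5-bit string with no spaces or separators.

11010

Block 1 (111): 3 ones → 1
Block 2 (111): 3 ones → 1
Block 3 (000): 0 ones → 0
Block 4 (101): 2 ones → 1
Block 5 (000): 0 ones → 0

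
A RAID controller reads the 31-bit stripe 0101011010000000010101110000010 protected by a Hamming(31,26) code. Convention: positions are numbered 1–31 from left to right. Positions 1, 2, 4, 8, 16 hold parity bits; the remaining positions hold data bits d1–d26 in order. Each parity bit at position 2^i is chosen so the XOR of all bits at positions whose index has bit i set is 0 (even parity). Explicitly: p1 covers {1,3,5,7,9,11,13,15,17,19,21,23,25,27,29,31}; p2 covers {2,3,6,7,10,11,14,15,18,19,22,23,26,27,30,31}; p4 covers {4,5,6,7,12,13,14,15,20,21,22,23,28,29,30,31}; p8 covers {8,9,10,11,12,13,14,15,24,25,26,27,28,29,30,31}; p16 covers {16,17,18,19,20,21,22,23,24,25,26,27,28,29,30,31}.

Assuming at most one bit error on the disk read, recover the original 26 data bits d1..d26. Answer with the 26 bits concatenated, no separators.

s1 (pos 1,3,5,7,9,11,13,15,17,19,21,23,25,27,29,31): 0⊕0⊕0⊕1⊕1⊕0⊕0⊕0⊕0⊕0⊕0⊕1⊕0⊕0⊕0⊕0 = 1
s2 (pos 2,3,6,7,10,11,14,15,18,19,22,23,26,27,30,31): 1⊕0⊕1⊕1⊕0⊕0⊕0⊕0⊕1⊕0⊕1⊕1⊕0⊕0⊕1⊕0 = 1
s4 (pos 4,5,6,7,12,13,14,15,20,21,22,23,28,29,30,31): 1⊕0⊕1⊕1⊕0⊕0⊕0⊕0⊕1⊕0⊕1⊕1⊕0⊕0⊕1⊕0 = 1
s8 (pos 8,9,10,11,12,13,14,15,24,25,26,27,28,29,30,31): 0⊕1⊕0⊕0⊕0⊕0⊕0⊕0⊕1⊕0⊕0⊕0⊕0⊕0⊕1⊕0 = 1
s16 (pos 16,17,18,19,20,21,22,23,24,25,26,27,28,29,30,31): 0⊕0⊕1⊕0⊕1⊕0⊕1⊕1⊕1⊕0⊕0⊕0⊕0⊕0⊕1⊕0 = 0
Syndrome s16…s1 = 01111 → error at position 15.
Flip position 15: 0101011010000000010101110000010 → 0101011010000010010101110000010
Read data bits from positions 3,5,6,7,9,10,11,12,13,14,15,17,18,19,20,21,22,23,24,25,26,27,28,29,30,31: 00111000001010101110000010

00111000001010101110000010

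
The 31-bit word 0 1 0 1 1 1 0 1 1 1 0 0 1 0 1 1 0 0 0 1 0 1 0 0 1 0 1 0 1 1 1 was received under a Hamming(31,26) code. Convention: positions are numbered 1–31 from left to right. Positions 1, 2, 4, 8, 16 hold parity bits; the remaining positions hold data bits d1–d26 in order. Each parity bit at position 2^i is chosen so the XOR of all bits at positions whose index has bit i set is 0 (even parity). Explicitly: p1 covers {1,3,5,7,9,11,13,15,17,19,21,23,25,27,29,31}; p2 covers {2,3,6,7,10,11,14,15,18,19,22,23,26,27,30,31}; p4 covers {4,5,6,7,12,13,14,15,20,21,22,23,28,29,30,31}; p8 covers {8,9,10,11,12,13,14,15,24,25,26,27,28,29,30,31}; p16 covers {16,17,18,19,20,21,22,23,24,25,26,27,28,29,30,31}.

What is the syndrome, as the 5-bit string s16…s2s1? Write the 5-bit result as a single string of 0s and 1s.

s1 (pos 1,3,5,7,9,11,13,15,17,19,21,23,25,27,29,31): 0⊕0⊕1⊕0⊕1⊕0⊕1⊕1⊕0⊕0⊕0⊕0⊕1⊕1⊕1⊕1 = 0
s2 (pos 2,3,6,7,10,11,14,15,18,19,22,23,26,27,30,31): 1⊕0⊕1⊕0⊕1⊕0⊕0⊕1⊕0⊕0⊕1⊕0⊕0⊕1⊕1⊕1 = 0
s4 (pos 4,5,6,7,12,13,14,15,20,21,22,23,28,29,30,31): 1⊕1⊕1⊕0⊕0⊕1⊕0⊕1⊕1⊕0⊕1⊕0⊕0⊕1⊕1⊕1 = 0
s8 (pos 8,9,10,11,12,13,14,15,24,25,26,27,28,29,30,31): 1⊕1⊕1⊕0⊕0⊕1⊕0⊕1⊕0⊕1⊕0⊕1⊕0⊕1⊕1⊕1 = 0
s16 (pos 16,17,18,19,20,21,22,23,24,25,26,27,28,29,30,31): 1⊕0⊕0⊕0⊕1⊕0⊕1⊕0⊕0⊕1⊕0⊕1⊕0⊕1⊕1⊕1 = 0
Syndrome s16…s1 = 00000 → no error.

00000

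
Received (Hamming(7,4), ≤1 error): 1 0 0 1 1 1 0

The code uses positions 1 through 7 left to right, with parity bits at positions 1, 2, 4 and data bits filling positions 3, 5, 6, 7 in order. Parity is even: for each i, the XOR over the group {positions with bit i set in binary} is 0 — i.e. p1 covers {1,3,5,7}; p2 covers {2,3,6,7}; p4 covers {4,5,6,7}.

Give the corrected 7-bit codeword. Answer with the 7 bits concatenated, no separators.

s1 (pos 1,3,5,7): 1⊕0⊕1⊕0 = 0
s2 (pos 2,3,6,7): 0⊕0⊕1⊕0 = 1
s4 (pos 4,5,6,7): 1⊕1⊕1⊕0 = 1
Syndrome s4…s1 = 110 → error at position 6.
Flip position 6: 1001110 → 1001100

1001100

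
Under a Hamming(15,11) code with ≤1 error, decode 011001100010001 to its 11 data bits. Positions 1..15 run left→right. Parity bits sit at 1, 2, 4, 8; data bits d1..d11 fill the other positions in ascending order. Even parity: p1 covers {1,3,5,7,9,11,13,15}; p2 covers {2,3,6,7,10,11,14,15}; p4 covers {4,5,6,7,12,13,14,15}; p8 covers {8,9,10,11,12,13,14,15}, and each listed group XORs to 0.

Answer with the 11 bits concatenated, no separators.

10110010001

s1 (pos 1,3,5,7,9,11,13,15): 0⊕1⊕0⊕1⊕0⊕1⊕0⊕1 = 0
s2 (pos 2,3,6,7,10,11,14,15): 1⊕1⊕1⊕1⊕0⊕1⊕0⊕1 = 0
s4 (pos 4,5,6,7,12,13,14,15): 0⊕0⊕1⊕1⊕0⊕0⊕0⊕1 = 1
s8 (pos 8,9,10,11,12,13,14,15): 0⊕0⊕0⊕1⊕0⊕0⊕0⊕1 = 0
Syndrome s8…s1 = 0100 → error at position 4.
Flip position 4: 011001100010001 → 011101100010001
Read data bits from positions 3,5,6,7,9,10,11,12,13,14,15: 10110010001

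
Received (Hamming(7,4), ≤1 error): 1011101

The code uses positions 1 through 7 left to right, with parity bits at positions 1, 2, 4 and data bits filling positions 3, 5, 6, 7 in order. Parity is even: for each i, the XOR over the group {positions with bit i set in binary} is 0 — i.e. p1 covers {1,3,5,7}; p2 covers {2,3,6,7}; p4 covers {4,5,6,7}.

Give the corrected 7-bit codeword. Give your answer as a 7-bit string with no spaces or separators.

1010101

s1 (pos 1,3,5,7): 1⊕1⊕1⊕1 = 0
s2 (pos 2,3,6,7): 0⊕1⊕0⊕1 = 0
s4 (pos 4,5,6,7): 1⊕1⊕0⊕1 = 1
Syndrome s4…s1 = 100 → error at position 4.
Flip position 4: 1011101 → 1010101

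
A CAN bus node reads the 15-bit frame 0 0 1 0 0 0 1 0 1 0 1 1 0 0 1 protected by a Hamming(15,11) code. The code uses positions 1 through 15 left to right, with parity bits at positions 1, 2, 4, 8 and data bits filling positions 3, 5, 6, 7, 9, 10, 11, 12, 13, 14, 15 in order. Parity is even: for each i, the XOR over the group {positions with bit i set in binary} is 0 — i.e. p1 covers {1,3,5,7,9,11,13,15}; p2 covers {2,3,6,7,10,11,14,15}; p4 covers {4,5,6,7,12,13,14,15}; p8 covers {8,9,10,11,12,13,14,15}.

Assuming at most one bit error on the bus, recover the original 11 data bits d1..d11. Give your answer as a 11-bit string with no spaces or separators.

s1 (pos 1,3,5,7,9,11,13,15): 0⊕1⊕0⊕1⊕1⊕1⊕0⊕1 = 1
s2 (pos 2,3,6,7,10,11,14,15): 0⊕1⊕0⊕1⊕0⊕1⊕0⊕1 = 0
s4 (pos 4,5,6,7,12,13,14,15): 0⊕0⊕0⊕1⊕1⊕0⊕0⊕1 = 1
s8 (pos 8,9,10,11,12,13,14,15): 0⊕1⊕0⊕1⊕1⊕0⊕0⊕1 = 0
Syndrome s8…s1 = 0101 → error at position 5.
Flip position 5: 001000101011001 → 001010101011001
Read data bits from positions 3,5,6,7,9,10,11,12,13,14,15: 11011011001

11011011001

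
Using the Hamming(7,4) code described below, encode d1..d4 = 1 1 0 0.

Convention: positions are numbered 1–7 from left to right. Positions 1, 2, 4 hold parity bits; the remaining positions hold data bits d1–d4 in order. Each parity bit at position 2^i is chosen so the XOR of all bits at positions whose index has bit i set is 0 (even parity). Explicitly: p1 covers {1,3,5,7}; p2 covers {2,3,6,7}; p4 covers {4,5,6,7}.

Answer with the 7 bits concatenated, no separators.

Place data at non-parity positions: p1 p2 1 p4 1 0 0
p1 (pos 1,3,5,7): XOR of data positions = 1⊕1⊕0 = 0
p2 (pos 2,3,6,7): XOR of data positions = 1⊕0⊕0 = 1
p4 (pos 4,5,6,7): XOR of data positions = 1⊕0⊕0 = 1
Codeword: 0111100

0111100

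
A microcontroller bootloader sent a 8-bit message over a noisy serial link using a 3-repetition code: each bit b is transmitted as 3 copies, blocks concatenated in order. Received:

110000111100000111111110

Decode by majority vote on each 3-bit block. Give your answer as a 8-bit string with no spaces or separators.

Block 1 (110): 2 ones → 1
Block 2 (000): 0 ones → 0
Block 3 (111): 3 ones → 1
Block 4 (100): 1 one → 0
Block 5 (000): 0 ones → 0
Block 6 (111): 3 ones → 1
Block 7 (111): 3 ones → 1
Block 8 (110): 2 ones → 1

10100111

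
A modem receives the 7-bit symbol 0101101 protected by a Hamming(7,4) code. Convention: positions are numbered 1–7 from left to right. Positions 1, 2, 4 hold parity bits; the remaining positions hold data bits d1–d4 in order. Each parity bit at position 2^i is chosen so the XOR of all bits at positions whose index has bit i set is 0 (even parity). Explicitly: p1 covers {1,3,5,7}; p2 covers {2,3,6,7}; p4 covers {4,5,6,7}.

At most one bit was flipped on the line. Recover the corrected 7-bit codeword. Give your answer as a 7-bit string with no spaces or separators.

s1 (pos 1,3,5,7): 0⊕0⊕1⊕1 = 0
s2 (pos 2,3,6,7): 1⊕0⊕0⊕1 = 0
s4 (pos 4,5,6,7): 1⊕1⊕0⊕1 = 1
Syndrome s4…s1 = 100 → error at position 4.
Flip position 4: 0101101 → 0100101

0100101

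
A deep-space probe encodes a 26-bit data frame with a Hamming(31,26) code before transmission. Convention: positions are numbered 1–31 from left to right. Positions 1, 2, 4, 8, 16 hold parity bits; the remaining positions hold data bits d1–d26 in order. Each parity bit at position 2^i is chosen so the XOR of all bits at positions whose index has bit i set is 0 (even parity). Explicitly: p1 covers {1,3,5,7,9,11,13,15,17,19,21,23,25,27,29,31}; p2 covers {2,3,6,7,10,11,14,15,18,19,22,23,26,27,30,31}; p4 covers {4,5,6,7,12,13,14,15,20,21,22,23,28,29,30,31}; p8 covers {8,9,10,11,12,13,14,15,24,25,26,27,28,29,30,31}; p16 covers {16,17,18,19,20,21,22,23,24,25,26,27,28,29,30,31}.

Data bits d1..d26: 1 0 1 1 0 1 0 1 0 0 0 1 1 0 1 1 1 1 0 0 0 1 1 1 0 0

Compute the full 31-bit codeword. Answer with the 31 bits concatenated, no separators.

1011011101010001110111100011100

Place data at non-parity positions: p1 p2 1 p4 0 1 1 p8 0 1 0 1 0 0 0 p16 1 1 0 1 1 1 1 0 0 0 1 1 1 0 0
p1 (pos 1,3,5,7,9,11,13,15,17,19,21,23,25,27,29,31): XOR of data positions = 1⊕0⊕1⊕0⊕0⊕0⊕0⊕1⊕0⊕1⊕1⊕0⊕1⊕1⊕0 = 1
p2 (pos 2,3,6,7,10,11,14,15,18,19,22,23,26,27,30,31): XOR of data positions = 1⊕1⊕1⊕1⊕0⊕0⊕0⊕1⊕0⊕1⊕1⊕0⊕1⊕0⊕0 = 0
p4 (pos 4,5,6,7,12,13,14,15,20,21,22,23,28,29,30,31): XOR of data positions = 0⊕1⊕1⊕1⊕0⊕0⊕0⊕1⊕1⊕1⊕1⊕1⊕1⊕0⊕0 = 1
p8 (pos 8,9,10,11,12,13,14,15,24,25,26,27,28,29,30,31): XOR of data positions = 0⊕1⊕0⊕1⊕0⊕0⊕0⊕0⊕0⊕0⊕1⊕1⊕1⊕0⊕0 = 1
p16 (pos 16,17,18,19,20,21,22,23,24,25,26,27,28,29,30,31): XOR of data positions = 1⊕1⊕0⊕1⊕1⊕1⊕1⊕0⊕0⊕0⊕1⊕1⊕1⊕0⊕0 = 1
Codeword: 1011011101010001110111100011100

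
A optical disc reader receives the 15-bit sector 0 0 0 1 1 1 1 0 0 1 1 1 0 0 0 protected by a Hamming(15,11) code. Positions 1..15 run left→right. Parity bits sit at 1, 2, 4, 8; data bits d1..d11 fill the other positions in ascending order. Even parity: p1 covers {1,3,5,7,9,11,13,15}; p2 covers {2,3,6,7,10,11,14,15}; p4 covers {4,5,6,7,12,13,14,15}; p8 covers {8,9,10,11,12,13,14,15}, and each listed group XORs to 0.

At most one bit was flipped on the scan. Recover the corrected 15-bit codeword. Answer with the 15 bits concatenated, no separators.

000111100111100

s1 (pos 1,3,5,7,9,11,13,15): 0⊕0⊕1⊕1⊕0⊕1⊕0⊕0 = 1
s2 (pos 2,3,6,7,10,11,14,15): 0⊕0⊕1⊕1⊕1⊕1⊕0⊕0 = 0
s4 (pos 4,5,6,7,12,13,14,15): 1⊕1⊕1⊕1⊕1⊕0⊕0⊕0 = 1
s8 (pos 8,9,10,11,12,13,14,15): 0⊕0⊕1⊕1⊕1⊕0⊕0⊕0 = 1
Syndrome s8…s1 = 1101 → error at position 13.
Flip position 13: 000111100111000 → 000111100111100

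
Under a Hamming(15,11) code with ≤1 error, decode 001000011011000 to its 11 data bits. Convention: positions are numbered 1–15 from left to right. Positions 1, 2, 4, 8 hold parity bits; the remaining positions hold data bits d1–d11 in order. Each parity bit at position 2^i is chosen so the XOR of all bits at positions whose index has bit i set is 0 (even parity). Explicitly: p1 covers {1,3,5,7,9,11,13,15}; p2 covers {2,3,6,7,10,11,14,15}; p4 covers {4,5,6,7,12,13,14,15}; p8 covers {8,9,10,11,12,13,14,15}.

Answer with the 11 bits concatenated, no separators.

11001011000

s1 (pos 1,3,5,7,9,11,13,15): 0⊕1⊕0⊕0⊕1⊕1⊕0⊕0 = 1
s2 (pos 2,3,6,7,10,11,14,15): 0⊕1⊕0⊕0⊕0⊕1⊕0⊕0 = 0
s4 (pos 4,5,6,7,12,13,14,15): 0⊕0⊕0⊕0⊕1⊕0⊕0⊕0 = 1
s8 (pos 8,9,10,11,12,13,14,15): 1⊕1⊕0⊕1⊕1⊕0⊕0⊕0 = 0
Syndrome s8…s1 = 0101 → error at position 5.
Flip position 5: 001000011011000 → 001010011011000
Read data bits from positions 3,5,6,7,9,10,11,12,13,14,15: 11001011000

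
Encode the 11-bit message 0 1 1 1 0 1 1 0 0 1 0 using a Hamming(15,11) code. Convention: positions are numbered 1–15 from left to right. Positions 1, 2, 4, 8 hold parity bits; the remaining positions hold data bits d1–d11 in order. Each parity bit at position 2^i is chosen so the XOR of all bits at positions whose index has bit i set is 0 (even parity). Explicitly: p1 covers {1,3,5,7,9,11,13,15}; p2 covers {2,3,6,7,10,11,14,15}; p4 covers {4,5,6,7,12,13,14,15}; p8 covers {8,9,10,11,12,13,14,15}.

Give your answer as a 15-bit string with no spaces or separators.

Place data at non-parity positions: p1 p2 0 p4 1 1 1 p8 0 1 1 0 0 1 0
p1 (pos 1,3,5,7,9,11,13,15): XOR of data positions = 0⊕1⊕1⊕0⊕1⊕0⊕0 = 1
p2 (pos 2,3,6,7,10,11,14,15): XOR of data positions = 0⊕1⊕1⊕1⊕1⊕1⊕0 = 1
p4 (pos 4,5,6,7,12,13,14,15): XOR of data positions = 1⊕1⊕1⊕0⊕0⊕1⊕0 = 0
p8 (pos 8,9,10,11,12,13,14,15): XOR of data positions = 0⊕1⊕1⊕0⊕0⊕1⊕0 = 1
Codeword: 110011110110010

110011110110010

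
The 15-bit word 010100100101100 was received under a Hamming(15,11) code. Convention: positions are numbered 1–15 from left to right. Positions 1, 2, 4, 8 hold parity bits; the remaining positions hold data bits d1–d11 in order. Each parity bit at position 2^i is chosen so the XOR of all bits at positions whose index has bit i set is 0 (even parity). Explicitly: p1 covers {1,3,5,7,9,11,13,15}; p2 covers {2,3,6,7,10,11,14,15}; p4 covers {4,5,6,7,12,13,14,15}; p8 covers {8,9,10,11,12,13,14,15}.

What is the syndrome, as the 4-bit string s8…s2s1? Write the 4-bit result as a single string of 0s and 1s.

1010

s1 (pos 1,3,5,7,9,11,13,15): 0⊕0⊕0⊕1⊕0⊕0⊕1⊕0 = 0
s2 (pos 2,3,6,7,10,11,14,15): 1⊕0⊕0⊕1⊕1⊕0⊕0⊕0 = 1
s4 (pos 4,5,6,7,12,13,14,15): 1⊕0⊕0⊕1⊕1⊕1⊕0⊕0 = 0
s8 (pos 8,9,10,11,12,13,14,15): 0⊕0⊕1⊕0⊕1⊕1⊕0⊕0 = 1
Syndrome s8…s1 = 1010 → error at position 10.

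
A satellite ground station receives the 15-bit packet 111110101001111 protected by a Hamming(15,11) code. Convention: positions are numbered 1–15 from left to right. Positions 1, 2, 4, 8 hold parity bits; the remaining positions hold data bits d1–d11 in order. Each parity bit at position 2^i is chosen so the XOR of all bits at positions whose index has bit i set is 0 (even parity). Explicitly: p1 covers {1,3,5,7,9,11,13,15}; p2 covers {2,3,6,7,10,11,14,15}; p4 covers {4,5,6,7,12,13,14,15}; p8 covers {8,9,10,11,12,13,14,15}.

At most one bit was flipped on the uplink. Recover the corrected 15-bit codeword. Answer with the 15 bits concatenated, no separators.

s1 (pos 1,3,5,7,9,11,13,15): 1⊕1⊕1⊕1⊕1⊕0⊕1⊕1 = 1
s2 (pos 2,3,6,7,10,11,14,15): 1⊕1⊕0⊕1⊕0⊕0⊕1⊕1 = 1
s4 (pos 4,5,6,7,12,13,14,15): 1⊕1⊕0⊕1⊕1⊕1⊕1⊕1 = 1
s8 (pos 8,9,10,11,12,13,14,15): 0⊕1⊕0⊕0⊕1⊕1⊕1⊕1 = 1
Syndrome s8…s1 = 1111 → error at position 15.
Flip position 15: 111110101001111 → 111110101001110

111110101001110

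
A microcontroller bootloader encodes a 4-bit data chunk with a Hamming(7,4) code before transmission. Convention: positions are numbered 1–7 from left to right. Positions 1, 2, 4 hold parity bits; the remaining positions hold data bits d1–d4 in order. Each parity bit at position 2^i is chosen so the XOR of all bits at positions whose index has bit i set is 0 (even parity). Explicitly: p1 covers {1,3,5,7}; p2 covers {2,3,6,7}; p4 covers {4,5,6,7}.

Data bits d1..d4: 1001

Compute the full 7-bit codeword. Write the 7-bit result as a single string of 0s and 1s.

Place data at non-parity positions: p1 p2 1 p4 0 0 1
p1 (pos 1,3,5,7): XOR of data positions = 1⊕0⊕1 = 0
p2 (pos 2,3,6,7): XOR of data positions = 1⊕0⊕1 = 0
p4 (pos 4,5,6,7): XOR of data positions = 0⊕0⊕1 = 1
Codeword: 0011001

0011001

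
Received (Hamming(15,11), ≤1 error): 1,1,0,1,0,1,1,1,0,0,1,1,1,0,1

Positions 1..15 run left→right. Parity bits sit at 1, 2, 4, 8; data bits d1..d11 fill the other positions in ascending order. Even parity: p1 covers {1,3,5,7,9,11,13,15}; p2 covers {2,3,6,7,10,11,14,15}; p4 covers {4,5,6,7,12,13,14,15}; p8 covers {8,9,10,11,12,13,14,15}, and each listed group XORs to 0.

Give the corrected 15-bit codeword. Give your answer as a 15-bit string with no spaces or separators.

110101110001101

s1 (pos 1,3,5,7,9,11,13,15): 1⊕0⊕0⊕1⊕0⊕1⊕1⊕1 = 1
s2 (pos 2,3,6,7,10,11,14,15): 1⊕0⊕1⊕1⊕0⊕1⊕0⊕1 = 1
s4 (pos 4,5,6,7,12,13,14,15): 1⊕0⊕1⊕1⊕1⊕1⊕0⊕1 = 0
s8 (pos 8,9,10,11,12,13,14,15): 1⊕0⊕0⊕1⊕1⊕1⊕0⊕1 = 1
Syndrome s8…s1 = 1011 → error at position 11.
Flip position 11: 110101110011101 → 110101110001101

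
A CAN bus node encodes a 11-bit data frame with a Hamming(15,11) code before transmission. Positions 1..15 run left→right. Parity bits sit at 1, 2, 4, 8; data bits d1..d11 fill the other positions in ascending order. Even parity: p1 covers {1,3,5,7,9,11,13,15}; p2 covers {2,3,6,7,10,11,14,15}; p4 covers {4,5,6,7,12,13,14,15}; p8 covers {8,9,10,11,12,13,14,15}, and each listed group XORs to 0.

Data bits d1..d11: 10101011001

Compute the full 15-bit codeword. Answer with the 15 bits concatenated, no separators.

001101001011001

Place data at non-parity positions: p1 p2 1 p4 0 1 0 p8 1 0 1 1 0 0 1
p1 (pos 1,3,5,7,9,11,13,15): XOR of data positions = 1⊕0⊕0⊕1⊕1⊕0⊕1 = 0
p2 (pos 2,3,6,7,10,11,14,15): XOR of data positions = 1⊕1⊕0⊕0⊕1⊕0⊕1 = 0
p4 (pos 4,5,6,7,12,13,14,15): XOR of data positions = 0⊕1⊕0⊕1⊕0⊕0⊕1 = 1
p8 (pos 8,9,10,11,12,13,14,15): XOR of data positions = 1⊕0⊕1⊕1⊕0⊕0⊕1 = 0
Codeword: 001101001011001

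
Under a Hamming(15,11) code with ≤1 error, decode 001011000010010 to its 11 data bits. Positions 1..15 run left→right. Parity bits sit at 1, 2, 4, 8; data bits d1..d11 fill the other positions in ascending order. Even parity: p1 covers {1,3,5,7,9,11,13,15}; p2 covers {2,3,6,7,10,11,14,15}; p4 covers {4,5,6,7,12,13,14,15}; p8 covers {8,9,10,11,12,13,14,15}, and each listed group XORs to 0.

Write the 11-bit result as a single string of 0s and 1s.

10100010010

s1 (pos 1,3,5,7,9,11,13,15): 0⊕1⊕1⊕0⊕0⊕1⊕0⊕0 = 1
s2 (pos 2,3,6,7,10,11,14,15): 0⊕1⊕1⊕0⊕0⊕1⊕1⊕0 = 0
s4 (pos 4,5,6,7,12,13,14,15): 0⊕1⊕1⊕0⊕0⊕0⊕1⊕0 = 1
s8 (pos 8,9,10,11,12,13,14,15): 0⊕0⊕0⊕1⊕0⊕0⊕1⊕0 = 0
Syndrome s8…s1 = 0101 → error at position 5.
Flip position 5: 001011000010010 → 001001000010010
Read data bits from positions 3,5,6,7,9,10,11,12,13,14,15: 10100010010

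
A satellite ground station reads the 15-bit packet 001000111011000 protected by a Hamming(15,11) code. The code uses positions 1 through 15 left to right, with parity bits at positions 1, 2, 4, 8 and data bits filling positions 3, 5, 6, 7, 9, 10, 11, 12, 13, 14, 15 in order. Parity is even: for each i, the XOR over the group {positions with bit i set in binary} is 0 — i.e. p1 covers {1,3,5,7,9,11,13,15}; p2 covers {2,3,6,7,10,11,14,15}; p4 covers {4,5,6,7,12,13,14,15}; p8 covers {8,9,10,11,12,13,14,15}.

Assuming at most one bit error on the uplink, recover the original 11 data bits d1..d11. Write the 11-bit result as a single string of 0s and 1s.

10011011000

s1 (pos 1,3,5,7,9,11,13,15): 0⊕1⊕0⊕1⊕1⊕1⊕0⊕0 = 0
s2 (pos 2,3,6,7,10,11,14,15): 0⊕1⊕0⊕1⊕0⊕1⊕0⊕0 = 1
s4 (pos 4,5,6,7,12,13,14,15): 0⊕0⊕0⊕1⊕1⊕0⊕0⊕0 = 0
s8 (pos 8,9,10,11,12,13,14,15): 1⊕1⊕0⊕1⊕1⊕0⊕0⊕0 = 0
Syndrome s8…s1 = 0010 → error at position 2.
Flip position 2: 001000111011000 → 011000111011000
Read data bits from positions 3,5,6,7,9,10,11,12,13,14,15: 10011011000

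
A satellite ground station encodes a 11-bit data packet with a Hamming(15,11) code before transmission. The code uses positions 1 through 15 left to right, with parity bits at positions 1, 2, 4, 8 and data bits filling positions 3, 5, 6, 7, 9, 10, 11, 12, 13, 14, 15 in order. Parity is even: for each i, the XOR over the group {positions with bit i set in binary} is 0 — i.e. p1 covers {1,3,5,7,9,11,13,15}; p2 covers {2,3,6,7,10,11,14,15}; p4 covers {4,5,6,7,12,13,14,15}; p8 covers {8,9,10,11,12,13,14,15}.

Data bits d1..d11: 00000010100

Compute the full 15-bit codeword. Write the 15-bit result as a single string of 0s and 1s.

010100000010100

Place data at non-parity positions: p1 p2 0 p4 0 0 0 p8 0 0 1 0 1 0 0
p1 (pos 1,3,5,7,9,11,13,15): XOR of data positions = 0⊕0⊕0⊕0⊕1⊕1⊕0 = 0
p2 (pos 2,3,6,7,10,11,14,15): XOR of data positions = 0⊕0⊕0⊕0⊕1⊕0⊕0 = 1
p4 (pos 4,5,6,7,12,13,14,15): XOR of data positions = 0⊕0⊕0⊕0⊕1⊕0⊕0 = 1
p8 (pos 8,9,10,11,12,13,14,15): XOR of data positions = 0⊕0⊕1⊕0⊕1⊕0⊕0 = 0
Codeword: 010100000010100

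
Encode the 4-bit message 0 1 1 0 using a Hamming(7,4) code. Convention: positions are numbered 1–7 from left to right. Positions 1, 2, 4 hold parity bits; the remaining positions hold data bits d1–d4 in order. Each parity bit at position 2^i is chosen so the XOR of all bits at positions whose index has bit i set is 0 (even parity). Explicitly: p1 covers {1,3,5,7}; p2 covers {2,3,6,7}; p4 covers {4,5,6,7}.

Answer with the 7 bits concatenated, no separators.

Place data at non-parity positions: p1 p2 0 p4 1 1 0
p1 (pos 1,3,5,7): XOR of data positions = 0⊕1⊕0 = 1
p2 (pos 2,3,6,7): XOR of data positions = 0⊕1⊕0 = 1
p4 (pos 4,5,6,7): XOR of data positions = 1⊕1⊕0 = 0
Codeword: 1100110

1100110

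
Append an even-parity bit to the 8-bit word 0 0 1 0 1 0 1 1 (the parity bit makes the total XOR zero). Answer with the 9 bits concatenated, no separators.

001010110

XOR of the 8 data bits: 0⊕0⊕1⊕0⊕1⊕0⊕1⊕1 = 0
Parity bit = 0 (so all 9 bits XOR to 0).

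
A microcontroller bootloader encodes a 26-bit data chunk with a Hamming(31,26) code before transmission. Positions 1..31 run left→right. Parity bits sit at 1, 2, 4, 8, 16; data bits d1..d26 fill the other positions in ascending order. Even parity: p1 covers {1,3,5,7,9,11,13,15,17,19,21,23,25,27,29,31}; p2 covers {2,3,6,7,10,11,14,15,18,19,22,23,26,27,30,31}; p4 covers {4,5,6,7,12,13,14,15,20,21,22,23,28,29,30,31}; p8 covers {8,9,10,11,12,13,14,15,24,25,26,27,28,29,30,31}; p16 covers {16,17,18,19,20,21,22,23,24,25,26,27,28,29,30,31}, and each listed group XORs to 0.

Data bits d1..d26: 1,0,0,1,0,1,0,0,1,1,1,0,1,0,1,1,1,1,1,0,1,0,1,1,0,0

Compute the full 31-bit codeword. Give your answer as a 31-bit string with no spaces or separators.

Place data at non-parity positions: p1 p2 1 p4 0 0 1 p8 0 1 0 0 1 1 1 p16 0 1 0 1 1 1 1 1 0 1 0 1 1 0 0
p1 (pos 1,3,5,7,9,11,13,15,17,19,21,23,25,27,29,31): XOR of data positions = 1⊕0⊕1⊕0⊕0⊕1⊕1⊕0⊕0⊕1⊕1⊕0⊕0⊕1⊕0 = 1
p2 (pos 2,3,6,7,10,11,14,15,18,19,22,23,26,27,30,31): XOR of data positions = 1⊕0⊕1⊕1⊕0⊕1⊕1⊕1⊕0⊕1⊕1⊕1⊕0⊕0⊕0 = 1
p4 (pos 4,5,6,7,12,13,14,15,20,21,22,23,28,29,30,31): XOR of data positions = 0⊕0⊕1⊕0⊕1⊕1⊕1⊕1⊕1⊕1⊕1⊕1⊕1⊕0⊕0 = 0
p8 (pos 8,9,10,11,12,13,14,15,24,25,26,27,28,29,30,31): XOR of data positions = 0⊕1⊕0⊕0⊕1⊕1⊕1⊕1⊕0⊕1⊕0⊕1⊕1⊕0⊕0 = 0
p16 (pos 16,17,18,19,20,21,22,23,24,25,26,27,28,29,30,31): XOR of data positions = 0⊕1⊕0⊕1⊕1⊕1⊕1⊕1⊕0⊕1⊕0⊕1⊕1⊕0⊕0 = 1
Codeword: 1110001001001111010111110101100

1110001001001111010111110101100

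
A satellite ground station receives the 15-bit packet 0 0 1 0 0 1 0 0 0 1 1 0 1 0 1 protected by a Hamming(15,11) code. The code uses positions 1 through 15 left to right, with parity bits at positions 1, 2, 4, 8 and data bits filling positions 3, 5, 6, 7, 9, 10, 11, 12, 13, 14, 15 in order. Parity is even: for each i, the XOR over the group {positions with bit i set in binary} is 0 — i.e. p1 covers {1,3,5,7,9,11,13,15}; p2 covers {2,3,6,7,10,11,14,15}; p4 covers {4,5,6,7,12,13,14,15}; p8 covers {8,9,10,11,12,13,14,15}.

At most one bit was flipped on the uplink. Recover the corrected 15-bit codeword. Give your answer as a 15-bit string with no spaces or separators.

s1 (pos 1,3,5,7,9,11,13,15): 0⊕1⊕0⊕0⊕0⊕1⊕1⊕1 = 0
s2 (pos 2,3,6,7,10,11,14,15): 0⊕1⊕1⊕0⊕1⊕1⊕0⊕1 = 1
s4 (pos 4,5,6,7,12,13,14,15): 0⊕0⊕1⊕0⊕0⊕1⊕0⊕1 = 1
s8 (pos 8,9,10,11,12,13,14,15): 0⊕0⊕1⊕1⊕0⊕1⊕0⊕1 = 0
Syndrome s8…s1 = 0110 → error at position 6.
Flip position 6: 001001000110101 → 001000000110101

001000000110101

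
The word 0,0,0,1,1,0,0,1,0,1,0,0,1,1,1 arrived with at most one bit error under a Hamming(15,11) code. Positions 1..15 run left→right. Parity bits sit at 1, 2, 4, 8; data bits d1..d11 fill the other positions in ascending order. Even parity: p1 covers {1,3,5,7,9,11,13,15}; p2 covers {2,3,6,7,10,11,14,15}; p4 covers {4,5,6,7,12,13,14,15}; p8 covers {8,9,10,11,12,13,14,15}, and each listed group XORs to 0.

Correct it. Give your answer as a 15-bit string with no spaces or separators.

s1 (pos 1,3,5,7,9,11,13,15): 0⊕0⊕1⊕0⊕0⊕0⊕1⊕1 = 1
s2 (pos 2,3,6,7,10,11,14,15): 0⊕0⊕0⊕0⊕1⊕0⊕1⊕1 = 1
s4 (pos 4,5,6,7,12,13,14,15): 1⊕1⊕0⊕0⊕0⊕1⊕1⊕1 = 1
s8 (pos 8,9,10,11,12,13,14,15): 1⊕0⊕1⊕0⊕0⊕1⊕1⊕1 = 1
Syndrome s8…s1 = 1111 → error at position 15.
Flip position 15: 000110010100111 → 000110010100110

000110010100110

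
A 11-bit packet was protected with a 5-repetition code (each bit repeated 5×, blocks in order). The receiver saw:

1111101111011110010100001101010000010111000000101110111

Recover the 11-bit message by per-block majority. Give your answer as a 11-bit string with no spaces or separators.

11100101011

Block 1 (11111): 5 ones → 1
Block 2 (01111): 4 ones → 1
Block 3 (01111): 4 ones → 1
Block 4 (00101): 2 ones → 0
Block 5 (00001): 1 one → 0
Block 6 (10101): 3 ones → 1
Block 7 (00000): 0 ones → 0
Block 8 (10111): 4 ones → 1
Block 9 (00000): 0 ones → 0
Block 10 (01011): 3 ones → 1
Block 11 (10111): 4 ones → 1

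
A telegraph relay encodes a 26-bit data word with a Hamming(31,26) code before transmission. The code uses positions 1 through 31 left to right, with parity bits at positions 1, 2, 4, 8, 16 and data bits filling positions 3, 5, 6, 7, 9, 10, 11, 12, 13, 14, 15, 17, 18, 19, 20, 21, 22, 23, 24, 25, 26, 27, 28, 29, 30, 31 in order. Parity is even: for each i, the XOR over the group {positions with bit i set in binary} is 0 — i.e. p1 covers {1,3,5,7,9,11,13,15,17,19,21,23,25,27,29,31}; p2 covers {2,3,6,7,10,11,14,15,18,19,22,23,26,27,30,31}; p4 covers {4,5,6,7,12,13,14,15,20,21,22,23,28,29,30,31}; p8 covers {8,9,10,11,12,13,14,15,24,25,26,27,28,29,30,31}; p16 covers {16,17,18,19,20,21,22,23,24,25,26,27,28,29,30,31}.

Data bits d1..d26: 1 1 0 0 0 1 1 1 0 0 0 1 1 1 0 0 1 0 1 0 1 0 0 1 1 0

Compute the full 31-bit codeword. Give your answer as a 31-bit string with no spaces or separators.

Place data at non-parity positions: p1 p2 1 p4 1 0 0 p8 0 1 1 1 0 0 0 p16 1 1 1 0 0 1 0 1 0 1 0 0 1 1 0
p1 (pos 1,3,5,7,9,11,13,15,17,19,21,23,25,27,29,31): XOR of data positions = 1⊕1⊕0⊕0⊕1⊕0⊕0⊕1⊕1⊕0⊕0⊕0⊕0⊕1⊕0 = 0
p2 (pos 2,3,6,7,10,11,14,15,18,19,22,23,26,27,30,31): XOR of data positions = 1⊕0⊕0⊕1⊕1⊕0⊕0⊕1⊕1⊕1⊕0⊕1⊕0⊕1⊕0 = 0
p4 (pos 4,5,6,7,12,13,14,15,20,21,22,23,28,29,30,31): XOR of data positions = 1⊕0⊕0⊕1⊕0⊕0⊕0⊕0⊕0⊕1⊕0⊕0⊕1⊕1⊕0 = 1
p8 (pos 8,9,10,11,12,13,14,15,24,25,26,27,28,29,30,31): XOR of data positions = 0⊕1⊕1⊕1⊕0⊕0⊕0⊕1⊕0⊕1⊕0⊕0⊕1⊕1⊕0 = 1
p16 (pos 16,17,18,19,20,21,22,23,24,25,26,27,28,29,30,31): XOR of data positions = 1⊕1⊕1⊕0⊕0⊕1⊕0⊕1⊕0⊕1⊕0⊕0⊕1⊕1⊕0 = 0
Codeword: 0011100101110000111001010100110

0011100101110000111001010100110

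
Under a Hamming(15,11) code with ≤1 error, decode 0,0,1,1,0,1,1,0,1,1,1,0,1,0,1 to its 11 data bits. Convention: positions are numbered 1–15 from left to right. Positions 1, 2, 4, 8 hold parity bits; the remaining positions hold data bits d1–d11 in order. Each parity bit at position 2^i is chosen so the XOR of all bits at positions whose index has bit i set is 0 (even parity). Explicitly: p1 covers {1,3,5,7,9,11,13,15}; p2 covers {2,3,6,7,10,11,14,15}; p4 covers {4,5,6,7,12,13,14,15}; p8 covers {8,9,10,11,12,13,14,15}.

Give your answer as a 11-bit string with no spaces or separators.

10111111101

s1 (pos 1,3,5,7,9,11,13,15): 0⊕1⊕0⊕1⊕1⊕1⊕1⊕1 = 0
s2 (pos 2,3,6,7,10,11,14,15): 0⊕1⊕1⊕1⊕1⊕1⊕0⊕1 = 0
s4 (pos 4,5,6,7,12,13,14,15): 1⊕0⊕1⊕1⊕0⊕1⊕0⊕1 = 1
s8 (pos 8,9,10,11,12,13,14,15): 0⊕1⊕1⊕1⊕0⊕1⊕0⊕1 = 1
Syndrome s8…s1 = 1100 → error at position 12.
Flip position 12: 001101101110101 → 001101101111101
Read data bits from positions 3,5,6,7,9,10,11,12,13,14,15: 10111111101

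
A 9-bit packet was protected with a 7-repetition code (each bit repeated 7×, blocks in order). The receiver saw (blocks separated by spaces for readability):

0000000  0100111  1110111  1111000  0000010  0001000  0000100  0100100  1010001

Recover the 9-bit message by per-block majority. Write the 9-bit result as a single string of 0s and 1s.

Block 1 (0000000): 0 ones → 0
Block 2 (0100111): 4 ones → 1
Block 3 (1110111): 6 ones → 1
Block 4 (1111000): 4 ones → 1
Block 5 (0000010): 1 one → 0
Block 6 (0001000): 1 one → 0
Block 7 (0000100): 1 one → 0
Block 8 (0100100): 2 ones → 0
Block 9 (1010001): 3 ones → 0

011100000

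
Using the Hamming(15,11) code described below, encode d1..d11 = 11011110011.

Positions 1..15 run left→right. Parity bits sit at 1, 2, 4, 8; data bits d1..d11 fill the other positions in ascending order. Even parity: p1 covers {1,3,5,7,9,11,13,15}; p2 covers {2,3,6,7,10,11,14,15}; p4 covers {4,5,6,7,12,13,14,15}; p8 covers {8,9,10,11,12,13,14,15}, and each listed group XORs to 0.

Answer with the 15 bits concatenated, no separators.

Place data at non-parity positions: p1 p2 1 p4 1 0 1 p8 1 1 1 0 0 1 1
p1 (pos 1,3,5,7,9,11,13,15): XOR of data positions = 1⊕1⊕1⊕1⊕1⊕0⊕1 = 0
p2 (pos 2,3,6,7,10,11,14,15): XOR of data positions = 1⊕0⊕1⊕1⊕1⊕1⊕1 = 0
p4 (pos 4,5,6,7,12,13,14,15): XOR of data positions = 1⊕0⊕1⊕0⊕0⊕1⊕1 = 0
p8 (pos 8,9,10,11,12,13,14,15): XOR of data positions = 1⊕1⊕1⊕0⊕0⊕1⊕1 = 1
Codeword: 001010111110011

001010111110011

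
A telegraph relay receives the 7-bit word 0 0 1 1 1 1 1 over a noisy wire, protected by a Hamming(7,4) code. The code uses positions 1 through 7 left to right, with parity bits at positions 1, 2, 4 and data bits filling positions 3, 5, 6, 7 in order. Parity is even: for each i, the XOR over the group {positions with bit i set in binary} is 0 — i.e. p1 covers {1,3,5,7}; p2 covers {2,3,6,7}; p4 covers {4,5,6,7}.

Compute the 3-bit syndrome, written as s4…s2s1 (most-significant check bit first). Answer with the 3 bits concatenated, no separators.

011

s1 (pos 1,3,5,7): 0⊕1⊕1⊕1 = 1
s2 (pos 2,3,6,7): 0⊕1⊕1⊕1 = 1
s4 (pos 4,5,6,7): 1⊕1⊕1⊕1 = 0
Syndrome s4…s1 = 011 → error at position 3.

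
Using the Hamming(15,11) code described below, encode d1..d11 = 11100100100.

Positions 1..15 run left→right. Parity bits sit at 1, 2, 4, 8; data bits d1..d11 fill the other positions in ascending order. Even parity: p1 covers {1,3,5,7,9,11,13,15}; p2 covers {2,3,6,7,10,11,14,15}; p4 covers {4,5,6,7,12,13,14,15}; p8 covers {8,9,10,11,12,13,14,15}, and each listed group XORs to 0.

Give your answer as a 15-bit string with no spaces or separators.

111111000100100

Place data at non-parity positions: p1 p2 1 p4 1 1 0 p8 0 1 0 0 1 0 0
p1 (pos 1,3,5,7,9,11,13,15): XOR of data positions = 1⊕1⊕0⊕0⊕0⊕1⊕0 = 1
p2 (pos 2,3,6,7,10,11,14,15): XOR of data positions = 1⊕1⊕0⊕1⊕0⊕0⊕0 = 1
p4 (pos 4,5,6,7,12,13,14,15): XOR of data positions = 1⊕1⊕0⊕0⊕1⊕0⊕0 = 1
p8 (pos 8,9,10,11,12,13,14,15): XOR of data positions = 0⊕1⊕0⊕0⊕1⊕0⊕0 = 0
Codeword: 111111000100100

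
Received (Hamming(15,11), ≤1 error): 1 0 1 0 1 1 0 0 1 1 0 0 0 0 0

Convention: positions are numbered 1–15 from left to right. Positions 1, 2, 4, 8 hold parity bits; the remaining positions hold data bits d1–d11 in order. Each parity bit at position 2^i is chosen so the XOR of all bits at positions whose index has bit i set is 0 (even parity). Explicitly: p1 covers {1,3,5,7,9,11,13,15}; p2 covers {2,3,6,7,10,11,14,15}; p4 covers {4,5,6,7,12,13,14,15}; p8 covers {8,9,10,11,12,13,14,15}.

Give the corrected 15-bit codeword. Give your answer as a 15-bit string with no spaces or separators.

111011001100000

s1 (pos 1,3,5,7,9,11,13,15): 1⊕1⊕1⊕0⊕1⊕0⊕0⊕0 = 0
s2 (pos 2,3,6,7,10,11,14,15): 0⊕1⊕1⊕0⊕1⊕0⊕0⊕0 = 1
s4 (pos 4,5,6,7,12,13,14,15): 0⊕1⊕1⊕0⊕0⊕0⊕0⊕0 = 0
s8 (pos 8,9,10,11,12,13,14,15): 0⊕1⊕1⊕0⊕0⊕0⊕0⊕0 = 0
Syndrome s8…s1 = 0010 → error at position 2.
Flip position 2: 101011001100000 → 111011001100000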